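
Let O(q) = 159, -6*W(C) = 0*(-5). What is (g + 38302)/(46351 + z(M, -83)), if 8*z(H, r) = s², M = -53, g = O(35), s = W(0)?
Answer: 38461/46351 ≈ 0.82978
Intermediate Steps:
W(C) = 0 (W(C) = -0*(-5) = -⅙*0 = 0)
s = 0
g = 159
z(H, r) = 0 (z(H, r) = (⅛)*0² = (⅛)*0 = 0)
(g + 38302)/(46351 + z(M, -83)) = (159 + 38302)/(46351 + 0) = 38461/46351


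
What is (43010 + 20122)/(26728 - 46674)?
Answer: -31566/9973 ≈ -3.1651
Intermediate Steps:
(43010 + 20122)/(26728 - 46674) = 63132/(-19946) = 63132*(-1/19946) = -31566/9973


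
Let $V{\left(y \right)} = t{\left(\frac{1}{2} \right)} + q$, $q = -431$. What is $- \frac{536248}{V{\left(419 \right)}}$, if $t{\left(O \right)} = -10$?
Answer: $\frac{536248}{441} \approx 1216.0$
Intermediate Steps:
$V{\left(y \right)} = -441$ ($V{\left(y \right)} = -10 - 431 = -441$)
$- \frac{536248}{V{\left(419 \right)}} = - \frac{536248}{-441} = \left(-536248\right) \left(- \frac{1}{441}\right) = \frac{536248}{441}$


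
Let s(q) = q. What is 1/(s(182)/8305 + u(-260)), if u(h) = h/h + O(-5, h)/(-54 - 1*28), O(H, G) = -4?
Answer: 340505/364577 ≈ 0.93397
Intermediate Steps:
u(h) = 43/41 (u(h) = h/h - 4/(-54 - 1*28) = 1 - 4/(-54 - 28) = 1 - 4/(-82) = 1 - 4*(-1/82) = 1 + 2/41 = 43/41)
1/(s(182)/8305 + u(-260)) = 1/(182/8305 + 43/41) = 1/(364577/340505) = 340505/364577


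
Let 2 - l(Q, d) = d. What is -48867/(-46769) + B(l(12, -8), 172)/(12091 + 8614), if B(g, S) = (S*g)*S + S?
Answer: 14855976463/968352145 ≈ 15.342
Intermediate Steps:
l(Q, d) = 2 - d
B(g, S) = S + g*S² (B(g, S) = g*S² + S = S + g*S²)
-48867/(-46769) + B(l(12, -8), 172)/(12091 + 8614) = -48867/(-46769) + (172*(1 + 172*(2 - 1*(-8))))/(12091 + 8614) = -48867*(-1/46769) + (172*(1 + 172*(2 + 8)))/20705 = 48867/46769 + (172*(1 + 172*10))*(1/20705) = 48867/46769 + (172*(1 + 1720))*(1/20705) = 48867/46769 + (172*1721)*(1/20705) = 48867/46769 + 296012*(1/20705) = 48867/46769 + 296012/20705 = 14855976463/968352145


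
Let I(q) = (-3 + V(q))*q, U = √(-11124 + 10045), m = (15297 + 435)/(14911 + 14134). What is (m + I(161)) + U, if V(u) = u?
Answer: 738862442/29045 + I*√1079 ≈ 25439.0 + 32.848*I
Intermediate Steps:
m = 15732/29045 ≈ 0.54164
U = I*√1079 (U = √(-1079) = I*√1079 ≈ 32.848*I)
I(q) = q*(-3 + q) (I(q) = (-3 + q)*q = q*(-3 + q))
(m + I(161)) + U = (15732/29045 + 161*(-3 + 161)) + I*√1079 = (15732/29045 + 161*158) + I*√1079 = (15732/29045 + 25438) + I*√1079 = 738862442/29045 + I*√1079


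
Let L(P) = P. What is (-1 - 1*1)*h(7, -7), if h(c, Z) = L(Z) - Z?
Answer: 0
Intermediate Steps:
h(c, Z) = 0 (h(c, Z) = Z - Z = 0)
(-1 - 1*1)*h(7, -7) = (-1 - 1*1)*0 = (-1 - 1)*0 = -2*0 = 0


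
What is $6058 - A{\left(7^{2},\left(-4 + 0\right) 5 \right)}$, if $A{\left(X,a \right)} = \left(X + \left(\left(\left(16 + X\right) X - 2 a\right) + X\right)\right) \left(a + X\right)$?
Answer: $-90309$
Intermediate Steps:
$A{\left(X,a \right)} = \left(X + a\right) \left(- 2 a + 2 X + X \left(16 + X\right)\right)$ ($A{\left(X,a \right)} = \left(X + \left(\left(X \left(16 + X\right) - 2 a\right) + X\right)\right) \left(X + a\right) = \left(X + \left(\left(- 2 a + X \left(16 + X\right)\right) + X\right)\right) \left(X + a\right) = \left(X + \left(X - 2 a + X \left(16 + X\right)\right)\right) \left(X + a\right) = \left(- 2 a + 2 X + X \left(16 + X\right)\right) \left(X + a\right) = \left(X + a\right) \left(- 2 a + 2 X + X \left(16 + X\right)\right)$)
$6058 - A{\left(7^{2},\left(-4 + 0\right) 5 \right)} = 6058 - \left(\left(7^{2}\right)^{3} - 2 \left(\left(-4 + 0\right) 5\right)^{2} + 18 \left(7^{2}\right)^{2} + \left(-4 + 0\right) 5 \left(7^{2}\right)^{2} + 16 \cdot 7^{2} \left(-4 + 0\right) 5\right) = 6058 - \left(49^{3} - 2 \left(\left(-4\right) 5\right)^{2} + 18 \cdot 49^{2} + \left(-4\right) 5 \cdot 49^{2} + 16 \cdot 49 \left(\left(-4\right) 5\right)\right) = 6058 - \left(117649 - 2 \left(-20\right)^{2} + 18 \cdot 2401 - 48020 + 16 \cdot 49 \left(-20\right)\right) = 6058 - \left(117649 - 800 + 43218 - 48020 - 15680\right) = 6058 - 96367 = -90309$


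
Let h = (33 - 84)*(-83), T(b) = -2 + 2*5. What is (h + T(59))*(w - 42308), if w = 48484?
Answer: 26192416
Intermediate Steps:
T(b) = 8 (T(b) = -2 + 10 = 8)
h = 4233 (h = -51*(-83) = 4233)
(h + T(59))*(w - 42308) = (4233 + 8)*(48484 - 42308) = 4241*6176 = 26192416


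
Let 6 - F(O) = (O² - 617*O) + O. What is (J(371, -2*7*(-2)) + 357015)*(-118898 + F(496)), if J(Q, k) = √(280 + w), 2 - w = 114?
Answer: -21196694580 - 118744*√42 ≈ -2.1197e+10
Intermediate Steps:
w = -112 (w = 2 - 1*114 = 2 - 114 = -112)
F(O) = 6 - O² + 616*O (F(O) = 6 - ((O² - 617*O) + O) = 6 - (O² - 616*O) = 6 + (-O² + 616*O) = 6 - O² + 616*O)
J(Q, k) = 2*√42 (J(Q, k) = √(280 - 112) = √168 = 2*√42)
(J(371, -2*7*(-2)) + 357015)*(-118898 + F(496)) = (2*√42 + 357015)*(-118898 + (6 - 1*496² + 616*496)) = (357015 + 2*√42)*(-118898 + (6 - 1*246016 + 305536)) = (357015 + 2*√42)*(-118898 + (6 - 246016 + 305536)) = (357015 + 2*√42)*(-118898 + 59526) = (357015 + 2*√42)*(-59372) = -21196694580 - 118744*√42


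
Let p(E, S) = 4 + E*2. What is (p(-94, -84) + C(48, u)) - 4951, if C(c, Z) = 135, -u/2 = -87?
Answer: -5000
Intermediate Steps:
u = 174 (u = -2*(-87) = 174)
p(E, S) = 4 + 2*E
(p(-94, -84) + C(48, u)) - 4951 = ((4 + 2*(-94)) + 135) - 4951 = ((4 - 188) + 135) - 4951 = (-184 + 135) - 4951 = -49 - 4951 = -5000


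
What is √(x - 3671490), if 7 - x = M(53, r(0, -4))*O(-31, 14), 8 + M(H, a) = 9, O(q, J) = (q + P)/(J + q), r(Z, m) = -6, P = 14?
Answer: 2*I*√917871 ≈ 1916.1*I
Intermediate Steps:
O(q, J) = (14 + q)/(J + q) (O(q, J) = (q + 14)/(J + q) = (14 + q)/(J + q))
M(H, a) = 1 (M(H, a) = -8 + 9 = 1)
x = 6 (x = 7 - (14 - 31)/(14 - 31) = 7 - -17/(-17) = 7 - (-1/17*(-17)) = 7 - 1 = 6)
√(x - 3671490) = √(6 - 3671490) = √(-3671484) = 2*I*√917871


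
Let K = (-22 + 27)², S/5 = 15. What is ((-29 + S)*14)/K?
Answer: 644/25 ≈ 25.760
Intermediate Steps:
S = 75 (S = 5*15 = 75)
K = 25 (K = 5² = 25)
((-29 + S)*14)/K = ((-29 + 75)*14)/25 = (46*14)*(1/25) = 644*(1/25) = 644/25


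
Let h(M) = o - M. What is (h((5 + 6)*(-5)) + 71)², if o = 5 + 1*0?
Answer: 17161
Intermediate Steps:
o = 5 (o = 5 + 0 = 5)
h(M) = 5 - M
(h((5 + 6)*(-5)) + 71)² = ((5 - (5 + 6)*(-5)) + 71)² = ((5 - 11*(-5)) + 71)² = ((5 - 1*(-55)) + 71)² = ((5 + 55) + 71)² = (60 + 71)² = 131² = 17161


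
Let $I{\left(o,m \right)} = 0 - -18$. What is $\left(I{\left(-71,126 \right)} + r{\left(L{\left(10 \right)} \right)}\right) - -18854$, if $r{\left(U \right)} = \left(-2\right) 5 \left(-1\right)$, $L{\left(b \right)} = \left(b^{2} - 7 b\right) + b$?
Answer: $18882$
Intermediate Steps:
$L{\left(b \right)} = b^{2} - 6 b$
$r{\left(U \right)} = 10$ ($r{\left(U \right)} = \left(-10\right) \left(-1\right) = 10$)
$I{\left(o,m \right)} = 18$ ($I{\left(o,m \right)} = 0 + 18 = 18$)
$\left(I{\left(-71,126 \right)} + r{\left(L{\left(10 \right)} \right)}\right) - -18854 = \left(18 + 10\right) - -18854 = 28 + 18854 = 18882$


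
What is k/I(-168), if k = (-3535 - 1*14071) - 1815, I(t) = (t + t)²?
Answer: -19421/112896 ≈ -0.17203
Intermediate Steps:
I(t) = 4*t² (I(t) = (2*t)² = 4*t²)
k = -19421 (k = (-3535 - 14071) - 1815 = -17606 - 1815 = -19421)
k/I(-168) = -19421/(4*(-168)²) = -19421/(4*28224) = -19421/112896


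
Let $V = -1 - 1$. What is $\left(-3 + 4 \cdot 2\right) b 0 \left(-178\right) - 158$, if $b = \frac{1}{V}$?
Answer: $-158$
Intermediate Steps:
$V = -2$ ($V = -1 - 1 = -2$)
$b = - \frac{1}{2}$ ($b = \frac{1}{-2} = - \frac{1}{2} \approx -0.5$)
$\left(-3 + 4 \cdot 2\right) b 0 \left(-178\right) - 158 = \left(-3 + 4 \cdot 2\right) \left(- \frac{1}{2}\right) 0 \left(-178\right) - 158 = \left(-3 + 8\right) \left(- \frac{1}{2}\right) 0 \left(-178\right) - 158 = 5 \left(- \frac{1}{2}\right) 0 \left(-178\right) - 158 = \left(- \frac{5}{2}\right) 0 \left(-178\right) - 158 = 0 \left(-178\right) - 158 = 0 - 158 = -158$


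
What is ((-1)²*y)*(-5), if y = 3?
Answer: -15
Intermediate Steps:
((-1)²*y)*(-5) = ((-1)²*3)*(-5) = (1*3)*(-5) = 3*(-5) = -15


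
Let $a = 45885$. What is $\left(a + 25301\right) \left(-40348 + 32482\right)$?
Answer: $-559949076$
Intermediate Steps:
$\left(a + 25301\right) \left(-40348 + 32482\right) = \left(45885 + 25301\right) \left(-40348 + 32482\right) = 71186 \left(-7866\right) = -559949076$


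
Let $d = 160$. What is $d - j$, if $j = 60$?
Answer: $100$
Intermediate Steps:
$d - j = 160 - 60 = 100$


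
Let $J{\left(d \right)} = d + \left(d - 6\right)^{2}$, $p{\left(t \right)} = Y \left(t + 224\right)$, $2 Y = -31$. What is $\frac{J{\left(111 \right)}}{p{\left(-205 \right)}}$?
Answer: $- \frac{22272}{589} \approx -37.813$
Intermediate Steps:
$Y = - \frac{31}{2}$ ($Y = \frac{1}{2} \left(-31\right) = - \frac{31}{2} \approx -15.5$)
$p{\left(t \right)} = -3472 - \frac{31 t}{2}$ ($p{\left(t \right)} = - \frac{31 \left(t + 224\right)}{2} = - \frac{31 \left(224 + t\right)}{2} = -3472 - \frac{31 t}{2}$)
$J{\left(d \right)} = d + \left(-6 + d\right)^{2}$
$\frac{J{\left(111 \right)}}{p{\left(-205 \right)}} = \frac{111 + \left(-6 + 111\right)^{2}}{-3472 - - \frac{6355}{2}} = \frac{111 + 105^{2}}{-3472 + \frac{6355}{2}} = \frac{111 + 11025}{- \frac{589}{2}} = 11136 \left(- \frac{2}{589}\right) = - \frac{22272}{589}$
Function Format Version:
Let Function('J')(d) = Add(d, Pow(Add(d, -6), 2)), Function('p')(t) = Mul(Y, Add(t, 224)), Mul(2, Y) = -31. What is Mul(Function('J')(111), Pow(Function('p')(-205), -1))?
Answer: Rational(-22272, 589) ≈ -37.813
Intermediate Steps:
Y = Rational(-31, 2) (Y = Mul(Rational(1, 2), -31) = Rational(-31, 2) ≈ -15.500)
Function('p')(t) = Add(-3472, Mul(Rational(-31, 2), t)) (Function('p')(t) = Mul(Rational(-31, 2), Add(t, 224)) = Mul(Rational(-31, 2), Add(224, t)) = Add(-3472, Mul(Rational(-31, 2), t)))
Function('J')(d) = Add(d, Pow(Add(-6, d), 2))
Mul(Function('J')(111), Pow(Function('p')(-205), -1)) = Mul(Add(111, Pow(Add(-6, 111), 2)), Pow(Add(-3472, Mul(Rational(-31, 2), -205)), -1)) = Mul(Add(111, Pow(105, 2)), Pow(Add(-3472, Rational(6355, 2)), -1)) = Mul(Add(111, 11025), Pow(Rational(-589, 2), -1)) = Mul(11136, Rational(-2, 589)) = Rational(-22272, 589)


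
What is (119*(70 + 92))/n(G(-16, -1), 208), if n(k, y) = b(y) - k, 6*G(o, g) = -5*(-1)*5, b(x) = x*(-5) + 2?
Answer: -115668/6253 ≈ -18.498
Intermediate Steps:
b(x) = 2 - 5*x (b(x) = -5*x + 2 = 2 - 5*x)
G(o, g) = 25/6 (G(o, g) = (-5*(-1)*5)/6 = (5*5)/6 = (⅙)*25 = 25/6)
n(k, y) = 2 - k - 5*y (n(k, y) = (2 - 5*y) - k = 2 - k - 5*y)
(119*(70 + 92))/n(G(-16, -1), 208) = (119*(70 + 92))/(2 - 1*25/6 - 5*208) = (119*162)/(2 - 25/6 - 1040) = 19278/(-6253/6) = 19278*(-6/6253) = -115668/6253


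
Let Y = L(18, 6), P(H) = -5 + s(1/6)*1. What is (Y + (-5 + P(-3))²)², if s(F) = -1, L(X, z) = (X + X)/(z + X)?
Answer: 60025/4 ≈ 15006.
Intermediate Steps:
L(X, z) = 2*X/(X + z) (L(X, z) = (2*X)/(X + z) = 2*X/(X + z))
P(H) = -6 (P(H) = -5 - 1*1 = -5 - 1 = -6)
Y = 3/2 (Y = 2*18/(18 + 6) = 2*18/24 = 2*18*(1/24) = 3/2 ≈ 1.5000)
(Y + (-5 + P(-3))²)² = (3/2 + (-5 - 6)²)² = (3/2 + (-11)²)² = (3/2 + 121)² = (245/2)² = 60025/4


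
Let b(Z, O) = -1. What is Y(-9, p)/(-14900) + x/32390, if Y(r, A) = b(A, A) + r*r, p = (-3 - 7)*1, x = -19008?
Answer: -1429052/2413055 ≈ -0.59222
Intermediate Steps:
p = -10 (p = -10*1 = -10)
Y(r, A) = -1 + r² (Y(r, A) = -1 + r*r = -1 + r²)
Y(-9, p)/(-14900) + x/32390 = (-1 + (-9)²)/(-14900) - 19008/32390 = (-1 + 81)*(-1/14900) - 19008*1/32390 = 80*(-1/14900) - 9504/16195 = -4/745 - 9504/16195 = -1429052/2413055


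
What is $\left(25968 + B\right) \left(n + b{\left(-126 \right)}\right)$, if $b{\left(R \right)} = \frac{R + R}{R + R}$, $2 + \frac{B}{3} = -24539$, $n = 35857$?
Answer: $-1708812990$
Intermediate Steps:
$B = -73623$ ($B = -6 + 3 \left(-24539\right) = -6 - 73617 = -73623$)
$b{\left(R \right)} = 1$ ($b{\left(R \right)} = \frac{2 R}{2 R} = 2 R \frac{1}{2 R} = 1$)
$\left(25968 + B\right) \left(n + b{\left(-126 \right)}\right) = \left(25968 - 73623\right) \left(35857 + 1\right) = \left(-47655\right) 35858 = -1708812990$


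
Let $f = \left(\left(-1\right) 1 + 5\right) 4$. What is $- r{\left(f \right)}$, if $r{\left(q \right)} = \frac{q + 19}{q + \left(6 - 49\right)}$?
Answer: $\frac{35}{27} \approx 1.2963$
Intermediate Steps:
$f = 16$ ($f = \left(-1 + 5\right) 4 = 4 \cdot 4 = 16$)
$r{\left(q \right)} = \frac{19 + q}{-43 + q}$ ($r{\left(q \right)} = \frac{19 + q}{q - 43} = \frac{19 + q}{-43 + q}$)
$- r{\left(f \right)} = - \frac{19 + 16}{-43 + 16} = - \frac{35}{-27} = - \frac{\left(-1\right) 35}{27} = \left(-1\right) \left(- \frac{35}{27}\right) = \frac{35}{27}$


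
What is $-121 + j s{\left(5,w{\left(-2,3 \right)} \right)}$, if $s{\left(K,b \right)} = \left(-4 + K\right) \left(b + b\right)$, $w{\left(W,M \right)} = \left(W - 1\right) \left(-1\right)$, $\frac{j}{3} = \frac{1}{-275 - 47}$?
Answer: $- \frac{19490}{161} \approx -121.06$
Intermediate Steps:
$j = - \frac{3}{322}$ ($j = \frac{3}{-275 - 47} = \frac{3}{-322} = 3 \left(- \frac{1}{322}\right) = - \frac{3}{322} \approx -0.0093168$)
$w{\left(W,M \right)} = 1 - W$ ($w{\left(W,M \right)} = \left(-1 + W\right) \left(-1\right) = 1 - W$)
$s{\left(K,b \right)} = 2 b \left(-4 + K\right)$ ($s{\left(K,b \right)} = \left(-4 + K\right) 2 b = 2 b \left(-4 + K\right)$)
$-121 + j s{\left(5,w{\left(-2,3 \right)} \right)} = -121 - \frac{3 \cdot 2 \left(1 - -2\right) \left(-4 + 5\right)}{322} = -121 - \frac{3 \cdot 2 \left(1 + 2\right) 1}{322} = -121 - \frac{3 \cdot 2 \cdot 3 \cdot 1}{322} = -121 - \frac{9}{161} = - \frac{19490}{161}$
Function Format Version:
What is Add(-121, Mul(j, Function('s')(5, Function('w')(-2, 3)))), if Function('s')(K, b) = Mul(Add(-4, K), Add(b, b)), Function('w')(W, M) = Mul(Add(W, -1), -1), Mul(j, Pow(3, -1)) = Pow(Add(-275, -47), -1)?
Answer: Rational(-19490, 161) ≈ -121.06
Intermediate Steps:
j = Rational(-3, 322) (j = Mul(3, Pow(Add(-275, -47), -1)) = Mul(3, Pow(-322, -1)) = Mul(3, Rational(-1, 322)) = Rational(-3, 322) ≈ -0.0093168)
Function('w')(W, M) = Add(1, Mul(-1, W)) (Function('w')(W, M) = Mul(Add(-1, W), -1) = Add(1, Mul(-1, W)))
Function('s')(K, b) = Mul(2, b, Add(-4, K)) (Function('s')(K, b) = Mul(Add(-4, K), Mul(2, b)) = Mul(2, b, Add(-4, K)))
Add(-121, Mul(j, Function('s')(5, Function('w')(-2, 3)))) = Add(-121, Mul(Rational(-3, 322), Mul(2, Add(1, Mul(-1, -2)), Add(-4, 5)))) = Add(-121, Mul(Rational(-3, 322), Mul(2, Add(1, 2), 1))) = Add(-121, Mul(Rational(-3, 322), Mul(2, 3, 1))) = Add(-121, Mul(Rational(-3, 322), 6)) = Add(-121, Rational(-9, 161)) = Rational(-19490, 161)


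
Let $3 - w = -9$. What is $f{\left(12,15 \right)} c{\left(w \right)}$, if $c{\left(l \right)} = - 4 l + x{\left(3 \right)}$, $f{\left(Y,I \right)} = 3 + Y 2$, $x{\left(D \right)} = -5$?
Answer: $-1431$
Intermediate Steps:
$w = 12$ ($w = 3 - -9 = 3 + 9 = 12$)
$f{\left(Y,I \right)} = 3 + 2 Y$
$c{\left(l \right)} = -5 - 4 l$ ($c{\left(l \right)} = - 4 l - 5 = -5 - 4 l$)
$f{\left(12,15 \right)} c{\left(w \right)} = \left(3 + 2 \cdot 12\right) \left(-5 - 48\right) = \left(3 + 24\right) \left(-5 - 48\right) = 27 \left(-53\right) = -1431$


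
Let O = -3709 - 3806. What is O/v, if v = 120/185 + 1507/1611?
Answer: -447946605/94423 ≈ -4744.0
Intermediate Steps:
O = -7515
v = 94423/59607 (v = 120*(1/185) + 1507*(1/1611) = 24/37 + 1507/1611 = 94423/59607 ≈ 1.5841)
O/v = -7515/94423/59607 = -7515*59607/94423 = -447946605/94423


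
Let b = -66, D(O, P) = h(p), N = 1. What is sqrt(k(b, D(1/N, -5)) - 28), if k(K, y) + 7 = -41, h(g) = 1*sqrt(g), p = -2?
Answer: 2*I*sqrt(19) ≈ 8.7178*I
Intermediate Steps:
h(g) = sqrt(g)
D(O, P) = I*sqrt(2) (D(O, P) = sqrt(-2) = I*sqrt(2))
k(K, y) = -48 (k(K, y) = -7 - 41 = -48)
sqrt(k(b, D(1/N, -5)) - 28) = sqrt(-48 - 28) = sqrt(-76) = 2*I*sqrt(19)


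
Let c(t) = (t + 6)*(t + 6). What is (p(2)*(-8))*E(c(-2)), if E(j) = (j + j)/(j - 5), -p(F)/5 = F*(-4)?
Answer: -10240/11 ≈ -930.91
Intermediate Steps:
c(t) = (6 + t)² (c(t) = (6 + t)*(6 + t) = (6 + t)²)
p(F) = 20*F (p(F) = -5*F*(-4) = -(-20)*F = 20*F)
E(j) = 2*j/(-5 + j) (E(j) = (2*j)/(-5 + j) = 2*j/(-5 + j))
(p(2)*(-8))*E(c(-2)) = ((20*2)*(-8))*(2*(6 - 2)²/(-5 + (6 - 2)²)) = (40*(-8))*(2*4²/(-5 + 4²)) = -640*16/(-5 + 16) = -640*16/11 = -320*32/11 = -10240/11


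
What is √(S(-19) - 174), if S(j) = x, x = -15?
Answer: 3*I*√21 ≈ 13.748*I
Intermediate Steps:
S(j) = -15
√(S(-19) - 174) = √(-15 - 174) = √(-189) = 3*I*√21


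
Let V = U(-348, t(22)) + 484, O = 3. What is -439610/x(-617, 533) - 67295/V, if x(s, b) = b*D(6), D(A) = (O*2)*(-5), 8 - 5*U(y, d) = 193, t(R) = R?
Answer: -9772682/79417 ≈ -123.06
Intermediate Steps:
U(y, d) = -37 (U(y, d) = 8/5 - 1/5*193 = 8/5 - 193/5 = -37)
D(A) = -30 (D(A) = (3*2)*(-5) = 6*(-5) = -30)
V = 447 (V = -37 + 484 = 447)
x(s, b) = -30*b (x(s, b) = b*(-30) = -30*b)
-439610/x(-617, 533) - 67295/V = -439610/((-30*533)) - 67295/447 = -439610/(-15990) - 67295*1/447 = -439610*(-1/15990) - 67295/447 = 43961/1599 - 67295/447 = -9772682/79417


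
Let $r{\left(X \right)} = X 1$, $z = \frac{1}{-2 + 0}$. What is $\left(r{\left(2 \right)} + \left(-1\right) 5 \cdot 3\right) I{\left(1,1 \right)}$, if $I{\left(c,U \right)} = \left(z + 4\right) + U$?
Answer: $- \frac{117}{2} \approx -58.5$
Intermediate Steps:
$z = - \frac{1}{2}$ ($z = \frac{1}{-2} = - \frac{1}{2} \approx -0.5$)
$I{\left(c,U \right)} = \frac{7}{2} + U$ ($I{\left(c,U \right)} = \left(- \frac{1}{2} + 4\right) + U = \frac{7}{2} + U$)
$r{\left(X \right)} = X$
$\left(r{\left(2 \right)} + \left(-1\right) 5 \cdot 3\right) I{\left(1,1 \right)} = \left(2 + \left(-1\right) 5 \cdot 3\right) \left(\frac{7}{2} + 1\right) = \left(2 - 15\right) \frac{9}{2} = \left(-13\right) \frac{9}{2} = - \frac{117}{2}$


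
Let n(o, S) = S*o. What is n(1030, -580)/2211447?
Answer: -597400/2211447 ≈ -0.27014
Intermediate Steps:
n(1030, -580)/2211447 = -580*1030/2211447 = -597400*1/2211447 = -597400/2211447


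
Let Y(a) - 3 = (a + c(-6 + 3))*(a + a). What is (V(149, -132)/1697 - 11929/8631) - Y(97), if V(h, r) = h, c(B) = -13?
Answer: -238747264787/14646807 ≈ -16300.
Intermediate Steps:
Y(a) = 3 + 2*a*(-13 + a) (Y(a) = 3 + (a - 13)*(a + a) = 3 + (-13 + a)*(2*a) = 3 + 2*a*(-13 + a))
(V(149, -132)/1697 - 11929/8631) - Y(97) = (149/1697 - 11929/8631) - (3 - 26*97 + 2*97²) = (149*(1/1697) - 11929*1/8631) - (3 - 2522 + 2*9409) = (149/1697 - 11929/8631) - (3 - 2522 + 18818) = -18957494/14646807 - 1*16299 = -18957494/14646807 - 16299 = -238747264787/14646807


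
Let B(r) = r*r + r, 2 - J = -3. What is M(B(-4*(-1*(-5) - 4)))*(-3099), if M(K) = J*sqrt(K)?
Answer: -30990*sqrt(3) ≈ -53676.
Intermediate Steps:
J = 5 (J = 2 - 1*(-3) = 2 + 3 = 5)
B(r) = r + r**2 (B(r) = r**2 + r = r + r**2)
M(K) = 5*sqrt(K)
M(B(-4*(-1*(-5) - 4)))*(-3099) = (5*sqrt((-4*(-1*(-5) - 4))*(1 - 4*(-1*(-5) - 4))))*(-3099) = (5*sqrt((-4*(5 - 4))*(1 - 4*(5 - 4))))*(-3099) = (5*sqrt((-4*1)*(1 - 4*1)))*(-3099) = (5*sqrt(-4*(1 - 4)))*(-3099) = (5*sqrt(-4*(-3)))*(-3099) = (5*sqrt(12))*(-3099) = (5*(2*sqrt(3)))*(-3099) = (10*sqrt(3))*(-3099) = -30990*sqrt(3)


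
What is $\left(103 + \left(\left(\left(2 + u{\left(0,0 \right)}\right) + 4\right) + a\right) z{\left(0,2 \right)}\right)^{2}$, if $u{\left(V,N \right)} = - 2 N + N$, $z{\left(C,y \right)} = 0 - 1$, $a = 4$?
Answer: $8649$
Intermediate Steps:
$z{\left(C,y \right)} = -1$
$u{\left(V,N \right)} = - N$
$\left(103 + \left(\left(\left(2 + u{\left(0,0 \right)}\right) + 4\right) + a\right) z{\left(0,2 \right)}\right)^{2} = \left(103 + \left(\left(\left(2 - 0\right) + 4\right) + 4\right) \left(-1\right)\right)^{2} = \left(103 + \left(\left(\left(2 + 0\right) + 4\right) + 4\right) \left(-1\right)\right)^{2} = \left(103 + \left(\left(2 + 4\right) + 4\right) \left(-1\right)\right)^{2} = \left(103 + \left(6 + 4\right) \left(-1\right)\right)^{2} = \left(103 + 10 \left(-1\right)\right)^{2} = \left(103 - 10\right)^{2} = 93^{2} = 8649$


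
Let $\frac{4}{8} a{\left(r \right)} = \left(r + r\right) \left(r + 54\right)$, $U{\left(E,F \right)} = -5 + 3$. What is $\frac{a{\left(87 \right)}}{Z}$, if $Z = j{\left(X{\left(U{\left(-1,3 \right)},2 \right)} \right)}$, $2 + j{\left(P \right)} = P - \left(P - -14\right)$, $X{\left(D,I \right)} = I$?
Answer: $- \frac{12267}{4} \approx -3066.8$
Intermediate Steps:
$U{\left(E,F \right)} = -2$
$a{\left(r \right)} = 4 r \left(54 + r\right)$ ($a{\left(r \right)} = 2 \left(r + r\right) \left(r + 54\right) = 2 \cdot 2 r \left(54 + r\right) = 4 r \left(54 + r\right)$)
$j{\left(P \right)} = -16$ ($j{\left(P \right)} = -2 + \left(P - \left(P - -14\right)\right) = -2 + \left(P - \left(P + 14\right)\right) = -2 + \left(P - \left(14 + P\right)\right) = -2 - 14 = -16$)
$Z = -16$
$\frac{a{\left(87 \right)}}{Z} = \frac{4 \cdot 87 \left(54 + 87\right)}{-16} = 4 \cdot 87 \cdot 141 \left(- \frac{1}{16}\right) = 49068 \left(- \frac{1}{16}\right) = - \frac{12267}{4}$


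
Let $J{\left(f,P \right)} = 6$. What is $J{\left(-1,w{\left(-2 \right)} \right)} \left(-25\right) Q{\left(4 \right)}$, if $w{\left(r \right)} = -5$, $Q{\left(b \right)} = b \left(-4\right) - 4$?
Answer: $3000$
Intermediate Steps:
$Q{\left(b \right)} = -4 - 4 b$ ($Q{\left(b \right)} = - 4 b - 4 = -4 - 4 b$)
$J{\left(-1,w{\left(-2 \right)} \right)} \left(-25\right) Q{\left(4 \right)} = 6 \left(-25\right) \left(-4 - 16\right) = - 150 \left(-4 - 16\right) = \left(-150\right) \left(-20\right) = 3000$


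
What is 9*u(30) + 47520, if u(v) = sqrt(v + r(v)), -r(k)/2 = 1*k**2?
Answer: 47520 + 9*I*sqrt(1770) ≈ 47520.0 + 378.64*I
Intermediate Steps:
r(k) = -2*k**2
u(v) = sqrt(v - 2*v**2)
9*u(30) + 47520 = 9*sqrt(30*(1 - 2*30)) + 47520 = 9*sqrt(30*(1 - 60)) + 47520 = 9*sqrt(30*(-59)) + 47520 = 9*sqrt(-1770) + 47520 = 9*(I*sqrt(1770)) + 47520 = 9*I*sqrt(1770) + 47520 = 47520 + 9*I*sqrt(1770)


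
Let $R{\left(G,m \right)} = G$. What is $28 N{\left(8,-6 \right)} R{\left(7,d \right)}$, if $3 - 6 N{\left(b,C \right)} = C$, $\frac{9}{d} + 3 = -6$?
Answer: $294$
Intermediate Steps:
$d = -1$ ($d = \frac{9}{-3 - 6} = \frac{9}{-9} = 9 \left(- \frac{1}{9}\right) = -1$)
$N{\left(b,C \right)} = \frac{1}{2} - \frac{C}{6}$
$28 N{\left(8,-6 \right)} R{\left(7,d \right)} = 28 \left(\frac{1}{2} - -1\right) 7 = 28 \left(\frac{1}{2} + 1\right) 7 = 28 \cdot \frac{3}{2} \cdot 7 = 42 \cdot 7 = 294$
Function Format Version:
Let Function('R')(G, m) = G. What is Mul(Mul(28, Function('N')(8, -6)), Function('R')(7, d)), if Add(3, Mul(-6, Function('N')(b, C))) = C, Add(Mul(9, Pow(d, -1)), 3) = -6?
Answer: 294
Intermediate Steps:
d = -1 (d = Mul(9, Pow(Add(-3, -6), -1)) = Mul(9, Pow(-9, -1)) = Mul(9, Rational(-1, 9)) = -1)
Function('N')(b, C) = Add(Rational(1, 2), Mul(Rational(-1, 6), C))
Mul(Mul(28, Function('N')(8, -6)), Function('R')(7, d)) = Mul(Mul(28, Add(Rational(1, 2), Mul(Rational(-1, 6), -6))), 7) = Mul(Mul(28, Add(Rational(1, 2), 1)), 7) = Mul(Mul(28, Rational(3, 2)), 7) = Mul(42, 7) = 294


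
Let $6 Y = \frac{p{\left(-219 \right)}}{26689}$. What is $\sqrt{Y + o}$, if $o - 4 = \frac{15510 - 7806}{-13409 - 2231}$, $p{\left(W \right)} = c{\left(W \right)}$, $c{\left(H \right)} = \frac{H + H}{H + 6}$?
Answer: $\frac{2 \sqrt{108304454715180726210}}{11113699935} \approx 1.8728$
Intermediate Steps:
$c{\left(H \right)} = \frac{2 H}{6 + H}$
$p{\left(W \right)} = \frac{2 W}{6 + W}$
$o = \frac{6857}{1955}$ ($o = 4 + \frac{15510 - 7806}{-13409 - 2231} = 4 + \frac{7704}{-15640} = 4 + 7704 \left(- \frac{1}{15640}\right) = 4 - \frac{963}{1955} = \frac{6857}{1955} \approx 3.5074$)
$Y = \frac{73}{5684757}$ ($Y = \frac{2 \left(-219\right) \frac{1}{6 - 219} \cdot \frac{1}{26689}}{6} = \frac{2 \left(-219\right) \frac{1}{-213} \cdot \frac{1}{26689}}{6} = \frac{2 \left(-219\right) \left(- \frac{1}{213}\right) \frac{1}{26689}}{6} = \frac{\frac{146}{71} \cdot \frac{1}{26689}}{6} = \frac{1}{6} \cdot \frac{146}{1894919} = \frac{73}{5684757} \approx 1.2841 \cdot 10^{-5}$)
$\sqrt{Y + o} = \sqrt{\frac{73}{5684757} + \frac{6857}{1955}} = \sqrt{\frac{38980521464}{11113699935}} = \frac{2 \sqrt{108304454715180726210}}{11113699935}$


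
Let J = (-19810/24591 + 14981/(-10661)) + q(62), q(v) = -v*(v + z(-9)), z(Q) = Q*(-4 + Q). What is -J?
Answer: 415726126997/37452093 ≈ 11100.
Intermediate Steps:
q(v) = -v*(117 + v) (q(v) = -v*(v - 9*(-4 - 9)) = -v*(v - 9*(-13)) = -v*(v + 117) = -v*(117 + v))
J = -415726126997/37452093 (J = (-19810/24591 + 14981/(-10661)) - 1*62*(117 + 62) = (-19810*1/24591 + 14981*(-1/10661)) - 1*62*179 = (-2830/3513 - 14981/10661) - 11098 = -82798883/37452093 - 11098 = -415726126997/37452093 ≈ -11100.)
-J = -1*(-415726126997/37452093) = 415726126997/37452093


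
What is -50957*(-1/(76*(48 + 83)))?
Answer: 50957/9956 ≈ 5.1182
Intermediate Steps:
-50957*(-1/(76*(48 + 83))) = -50957/(131*(-76)) = -50957/(-9956) = -50957*(-1/9956) = 50957/9956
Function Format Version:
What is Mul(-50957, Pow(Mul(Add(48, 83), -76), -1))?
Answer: Rational(50957, 9956) ≈ 5.1182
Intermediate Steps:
Mul(-50957, Pow(Mul(Add(48, 83), -76), -1)) = Mul(-50957, Pow(Mul(131, -76), -1)) = Mul(-50957, Pow(-9956, -1)) = Mul(-50957, Rational(-1, 9956)) = Rational(50957, 9956)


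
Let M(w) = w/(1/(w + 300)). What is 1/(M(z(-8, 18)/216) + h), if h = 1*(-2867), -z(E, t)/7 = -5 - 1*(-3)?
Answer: -11664/33213839 ≈ -0.00035118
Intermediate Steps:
z(E, t) = 14 (z(E, t) = -7*(-5 - 1*(-3)) = -7*(-5 + 3) = -7*(-2) = 14)
h = -2867
M(w) = w*(300 + w) (M(w) = w/(1/(300 + w)) = w*(300 + w))
1/(M(z(-8, 18)/216) + h) = 1/((14/216)*(300 + 14/216) - 2867) = 1/((14*(1/216))*(300 + 14*(1/216)) - 2867) = 1/(7*(300 + 7/108)/108 - 2867) = 1/((7/108)*(32407/108) - 2867) = 1/(226849/11664 - 2867) = 1/(-33213839/11664) = -11664/33213839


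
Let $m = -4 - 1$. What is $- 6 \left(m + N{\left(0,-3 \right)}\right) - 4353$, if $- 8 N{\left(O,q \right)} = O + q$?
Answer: $- \frac{17301}{4} \approx -4325.3$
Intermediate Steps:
$N{\left(O,q \right)} = - \frac{O}{8} - \frac{q}{8}$ ($N{\left(O,q \right)} = - \frac{O + q}{8} = - \frac{O}{8} - \frac{q}{8}$)
$m = -5$
$- 6 \left(m + N{\left(0,-3 \right)}\right) - 4353 = - 6 \left(-5 - - \frac{3}{8}\right) - 4353 = - 6 \left(-5 + \left(0 + \frac{3}{8}\right)\right) - 4353 = - 6 \left(-5 + \frac{3}{8}\right) - 4353 = \left(-6\right) \left(- \frac{37}{8}\right) - 4353 = \frac{111}{4} - 4353 = - \frac{17301}{4}$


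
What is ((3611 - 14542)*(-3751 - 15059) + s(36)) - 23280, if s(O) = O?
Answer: 205588866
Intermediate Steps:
((3611 - 14542)*(-3751 - 15059) + s(36)) - 23280 = ((3611 - 14542)*(-3751 - 15059) + 36) - 23280 = (-10931*(-18810) + 36) - 23280 = (205612110 + 36) - 23280 = 205612146 - 23280 = 205588866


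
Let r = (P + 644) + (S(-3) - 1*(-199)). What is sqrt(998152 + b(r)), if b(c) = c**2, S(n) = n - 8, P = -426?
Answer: 2*sqrt(290747) ≈ 1078.4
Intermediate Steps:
S(n) = -8 + n
r = 406 (r = (-426 + 644) + ((-8 - 3) - 1*(-199)) = 218 + (-11 + 199) = 218 + 188 = 406)
sqrt(998152 + b(r)) = sqrt(998152 + 406**2) = sqrt(998152 + 164836) = sqrt(1162988) = 2*sqrt(290747)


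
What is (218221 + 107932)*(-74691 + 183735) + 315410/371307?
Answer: 13205543752401134/371307 ≈ 3.5565e+10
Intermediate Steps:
(218221 + 107932)*(-74691 + 183735) + 315410/371307 = 326153*109044 + 315410*(1/371307) = 35565027732 + 315410/371307 = 13205543752401134/371307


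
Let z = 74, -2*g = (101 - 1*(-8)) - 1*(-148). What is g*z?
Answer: -9509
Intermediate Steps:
g = -257/2 (g = -((101 - 1*(-8)) - 1*(-148))/2 = -((101 + 8) + 148)/2 = -(109 + 148)/2 = -½*257 = -257/2 ≈ -128.50)
g*z = -257/2*74 = -9509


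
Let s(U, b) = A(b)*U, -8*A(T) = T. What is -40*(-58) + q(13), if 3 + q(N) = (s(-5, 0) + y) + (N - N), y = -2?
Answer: 2315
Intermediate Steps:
A(T) = -T/8
s(U, b) = -U*b/8 (s(U, b) = (-b/8)*U = -U*b/8)
q(N) = -5 (q(N) = -3 + ((-1/8*(-5)*0 - 2) + (N - N)) = -3 + ((0 - 2) + 0) = -3 + (-2 + 0) = -3 - 2 = -5)
-40*(-58) + q(13) = -40*(-58) - 5 = 2320 - 5 = 2315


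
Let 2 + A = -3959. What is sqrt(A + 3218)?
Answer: I*sqrt(743) ≈ 27.258*I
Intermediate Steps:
A = -3961 (A = -2 - 3959 = -3961)
sqrt(A + 3218) = sqrt(-3961 + 3218) = sqrt(-743) = I*sqrt(743)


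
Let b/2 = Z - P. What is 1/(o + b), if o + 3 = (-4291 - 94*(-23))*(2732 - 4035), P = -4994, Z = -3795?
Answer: 1/2776482 ≈ 3.6017e-7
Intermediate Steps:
o = 2774084 (o = -3 + (-4291 - 94*(-23))*(2732 - 4035) = -3 + (-4291 + 2162)*(-1303) = -3 - 2129*(-1303) = -3 + 2774087 = 2774084)
b = 2398 (b = 2*(-3795 - 1*(-4994)) = 2*(-3795 + 4994) = 2*1199 = 2398)
1/(o + b) = 1/(2774084 + 2398) = 1/2776482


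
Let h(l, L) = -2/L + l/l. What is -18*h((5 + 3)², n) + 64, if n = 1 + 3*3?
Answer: 248/5 ≈ 49.600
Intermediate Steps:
n = 10 (n = 1 + 9 = 10)
h(l, L) = 1 - 2/L (h(l, L) = -2/L + 1 = 1 - 2/L)
-18*h((5 + 3)², n) + 64 = -18*(-2 + 10)/10 + 64 = -9*8/5 + 64 = -18*⅘ + 64 = -72/5 + 64 = 248/5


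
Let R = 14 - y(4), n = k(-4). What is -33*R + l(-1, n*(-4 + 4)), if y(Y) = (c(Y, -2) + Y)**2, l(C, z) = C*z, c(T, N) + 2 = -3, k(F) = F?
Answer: -429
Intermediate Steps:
c(T, N) = -5 (c(T, N) = -2 - 3 = -5)
n = -4
y(Y) = (-5 + Y)**2
R = 13 (R = 14 - (-5 + 4)**2 = 14 - 1*(-1)**2 = 14 - 1*1 = 14 - 1 = 13)
-33*R + l(-1, n*(-4 + 4)) = -33*13 - (-4)*(-4 + 4) = -429 - (-4)*0 = -429 - 1*0 = -429 + 0 = -429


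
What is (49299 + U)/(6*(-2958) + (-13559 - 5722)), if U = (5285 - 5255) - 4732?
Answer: -44597/37029 ≈ -1.2044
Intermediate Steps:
U = -4702 (U = 30 - 4732 = -4702)
(49299 + U)/(6*(-2958) + (-13559 - 5722)) = (49299 - 4702)/(6*(-2958) + (-13559 - 5722)) = 44597/(-17748 - 19281) = 44597/(-37029) = 44597*(-1/37029) = -44597/37029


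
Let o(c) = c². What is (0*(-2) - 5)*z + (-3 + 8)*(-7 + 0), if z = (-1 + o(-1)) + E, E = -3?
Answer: -20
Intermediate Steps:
z = -3 (z = (-1 + (-1)²) - 3 = (-1 + 1) - 3 = 0 - 3 = -3)
(0*(-2) - 5)*z + (-3 + 8)*(-7 + 0) = (0*(-2) - 5)*(-3) + (-3 + 8)*(-7 + 0) = (0 - 5)*(-3) + 5*(-7) = -5*(-3) - 35 = 15 - 35 = -20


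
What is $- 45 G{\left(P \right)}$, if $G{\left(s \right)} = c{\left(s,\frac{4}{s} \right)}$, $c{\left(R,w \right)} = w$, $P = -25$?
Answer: $\frac{36}{5} \approx 7.2$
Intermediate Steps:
$G{\left(s \right)} = \frac{4}{s}$
$- 45 G{\left(P \right)} = - 45 \frac{4}{-25} = - 45 \cdot 4 \left(- \frac{1}{25}\right) = \left(-45\right) \left(- \frac{4}{25}\right) = \frac{36}{5}$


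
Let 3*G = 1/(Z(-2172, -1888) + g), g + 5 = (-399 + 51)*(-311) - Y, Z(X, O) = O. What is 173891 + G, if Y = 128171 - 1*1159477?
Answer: 593476593394/3412923 ≈ 1.7389e+5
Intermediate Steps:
Y = -1031306 (Y = 128171 - 1159477 = -1031306)
g = 1139529 (g = -5 + ((-399 + 51)*(-311) - 1*(-1031306)) = -5 + (-348*(-311) + 1031306) = -5 + (108228 + 1031306) = -5 + 1139534 = 1139529)
G = 1/3412923 (G = 1/(3*(-1888 + 1139529)) = (1/3)/1137641 = (1/3)*(1/1137641) = 1/3412923 ≈ 2.9300e-7)
173891 + G = 173891 + 1/3412923 = 593476593394/3412923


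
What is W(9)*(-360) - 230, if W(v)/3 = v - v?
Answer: -230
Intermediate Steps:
W(v) = 0 (W(v) = 3*(v - v) = 3*0 = 0)
W(9)*(-360) - 230 = 0*(-360) - 230 = 0 - 230 = -230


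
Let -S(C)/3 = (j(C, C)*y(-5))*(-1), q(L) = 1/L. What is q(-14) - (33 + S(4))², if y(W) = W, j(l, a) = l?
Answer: -10207/14 ≈ -729.07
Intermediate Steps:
S(C) = -15*C (S(C) = -3*C*(-5)*(-1) = -3*(-5*C)*(-1) = -15*C)
q(-14) - (33 + S(4))² = 1/(-14) - (33 - 15*4)² = -1/14 - (33 - 60)² = -1/14 - 1*(-27)² = -1/14 - 1*729 = -1/14 - 729 = -10207/14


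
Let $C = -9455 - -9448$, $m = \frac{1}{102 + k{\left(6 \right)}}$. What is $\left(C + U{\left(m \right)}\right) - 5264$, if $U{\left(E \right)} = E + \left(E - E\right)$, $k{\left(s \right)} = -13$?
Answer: $- \frac{469118}{89} \approx -5271.0$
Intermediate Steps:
$m = \frac{1}{89}$ ($m = \frac{1}{102 - 13} = \frac{1}{89} \approx 0.011236$)
$C = -7$ ($C = -9455 + 9448 = -7$)
$U{\left(E \right)} = E$ ($U{\left(E \right)} = E + 0 = E$)
$\left(C + U{\left(m \right)}\right) - 5264 = \left(-7 + \frac{1}{89}\right) - 5264 = - \frac{622}{89} - 5264 = - \frac{469118}{89}$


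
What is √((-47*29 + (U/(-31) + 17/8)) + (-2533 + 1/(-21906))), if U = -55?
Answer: I*√797721177072838/452724 ≈ 62.387*I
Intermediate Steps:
√((-47*29 + (U/(-31) + 17/8)) + (-2533 + 1/(-21906))) = √((-47*29 + (-55/(-31) + 17/8)) + (-2533 + 1/(-21906))) = √((-1363 + (-55*(-1/31) + 17*(⅛))) + (-2533 - 1/21906)) = √((-1363 + (55/31 + 17/8)) - 55487899/21906) = √((-1363 + 967/248) - 55487899/21906) = √(-337057/248 - 55487899/21906) = √(-10572284797/2716344) = I*√797721177072838/452724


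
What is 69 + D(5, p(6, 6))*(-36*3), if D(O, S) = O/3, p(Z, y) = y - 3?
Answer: -111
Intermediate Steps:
p(Z, y) = -3 + y
D(O, S) = O/3 (D(O, S) = O*(⅓) = O/3)
69 + D(5, p(6, 6))*(-36*3) = 69 + ((⅓)*5)*(-36*3) = 69 + (5/3)*(-108) = 69 - 180 = -111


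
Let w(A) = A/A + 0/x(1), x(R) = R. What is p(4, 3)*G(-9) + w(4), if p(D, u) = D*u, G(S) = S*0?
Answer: 1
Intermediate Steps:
G(S) = 0
w(A) = 1 (w(A) = A/A + 0/1 = 1 + 0*1 = 1 + 0 = 1)
p(4, 3)*G(-9) + w(4) = (4*3)*0 + 1 = 12*0 + 1 = 0 + 1 = 1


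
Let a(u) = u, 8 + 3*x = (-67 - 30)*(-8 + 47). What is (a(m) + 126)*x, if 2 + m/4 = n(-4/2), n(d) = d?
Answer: -417010/3 ≈ -1.3900e+5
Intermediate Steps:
m = -16 (m = -8 + 4*(-4/2) = -8 + 4*(-4*1/2) = -8 + 4*(-2) = -8 - 8 = -16)
x = -3791/3 (x = -8/3 + ((-67 - 30)*(-8 + 47))/3 = -8/3 + (-97*39)/3 = -8/3 + (1/3)*(-3783) = -8/3 - 1261 = -3791/3 ≈ -1263.7)
(a(m) + 126)*x = (-16 + 126)*(-3791/3) = 110*(-3791/3) = -417010/3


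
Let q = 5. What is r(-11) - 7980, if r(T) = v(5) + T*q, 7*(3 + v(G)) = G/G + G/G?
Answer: -56264/7 ≈ -8037.7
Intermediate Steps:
v(G) = -19/7 (v(G) = -3 + (G/G + G/G)/7 = -3 + (1 + 1)/7 = -3 + (1/7)*2 = -3 + 2/7 = -19/7)
r(T) = -19/7 + 5*T (r(T) = -19/7 + T*5 = -19/7 + 5*T)
r(-11) - 7980 = (-19/7 + 5*(-11)) - 7980 = (-19/7 - 55) - 7980 = -404/7 - 7980 = -56264/7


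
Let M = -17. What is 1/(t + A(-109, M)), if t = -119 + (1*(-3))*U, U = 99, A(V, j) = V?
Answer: -1/525 ≈ -0.0019048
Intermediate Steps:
t = -416 (t = -119 + (1*(-3))*99 = -119 - 3*99 = -119 - 297 = -416)
1/(t + A(-109, M)) = 1/(-416 - 109) = 1/(-525) = -1/525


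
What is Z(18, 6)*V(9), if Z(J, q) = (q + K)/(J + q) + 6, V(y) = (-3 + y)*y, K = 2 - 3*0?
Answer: 342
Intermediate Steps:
K = 2 (K = 2 + 0 = 2)
V(y) = y*(-3 + y)
Z(J, q) = 6 + (2 + q)/(J + q) (Z(J, q) = (q + 2)/(J + q) + 6 = (2 + q)/(J + q) + 6 = 6 + (2 + q)/(J + q))
Z(18, 6)*V(9) = ((2 + 6*18 + 7*6)/(18 + 6))*(9*(-3 + 9)) = ((2 + 108 + 42)/24)*(9*6) = ((1/24)*152)*54 = (19/3)*54 = 342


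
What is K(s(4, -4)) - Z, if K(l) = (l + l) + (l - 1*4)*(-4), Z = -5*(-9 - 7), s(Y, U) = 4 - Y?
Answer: -64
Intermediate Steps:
Z = 80 (Z = -5*(-16) = 80)
K(l) = 16 - 2*l (K(l) = 2*l + (l - 4)*(-4) = 2*l + (-4 + l)*(-4) = 2*l + (16 - 4*l) = 16 - 2*l)
K(s(4, -4)) - Z = (16 - 2*(4 - 1*4)) - 1*80 = (16 - 2*(4 - 4)) - 80 = (16 - 2*0) - 80 = (16 + 0) - 80 = 16 - 80 = -64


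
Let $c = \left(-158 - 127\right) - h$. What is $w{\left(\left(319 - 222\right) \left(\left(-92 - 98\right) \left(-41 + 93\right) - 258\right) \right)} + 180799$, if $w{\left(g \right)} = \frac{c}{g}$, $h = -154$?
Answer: $\frac{177795205545}{983386} \approx 1.808 \cdot 10^{5}$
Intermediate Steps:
$c = -131$ ($c = \left(-158 - 127\right) - -154 = \left(-158 - 127\right) + 154 = -285 + 154 = -131$)
$w{\left(g \right)} = - \frac{131}{g}$
$w{\left(\left(319 - 222\right) \left(\left(-92 - 98\right) \left(-41 + 93\right) - 258\right) \right)} + 180799 = - \frac{131}{\left(319 - 222\right) \left(\left(-92 - 98\right) \left(-41 + 93\right) - 258\right)} + 180799 = - \frac{131}{97 \left(\left(-190\right) 52 - 258\right)} + 180799 = - \frac{131}{97 \left(-9880 - 258\right)} + 180799 = - \frac{131}{97 \left(-10138\right)} + 180799 = - \frac{131}{-983386} + 180799 = \left(-131\right) \left(- \frac{1}{983386}\right) + 180799 = \frac{131}{983386} + 180799 = \frac{177795205545}{983386}$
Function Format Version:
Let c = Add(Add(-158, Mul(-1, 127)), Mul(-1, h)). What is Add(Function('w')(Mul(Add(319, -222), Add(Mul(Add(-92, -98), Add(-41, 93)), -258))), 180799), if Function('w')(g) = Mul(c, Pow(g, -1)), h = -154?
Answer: Rational(177795205545, 983386) ≈ 1.8080e+5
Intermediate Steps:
c = -131 (c = Add(Add(-158, Mul(-1, 127)), Mul(-1, -154)) = Add(Add(-158, -127), 154) = Add(-285, 154) = -131)
Function('w')(g) = Mul(-131, Pow(g, -1))
Add(Function('w')(Mul(Add(319, -222), Add(Mul(Add(-92, -98), Add(-41, 93)), -258))), 180799) = Add(Mul(-131, Pow(Mul(Add(319, -222), Add(Mul(Add(-92, -98), Add(-41, 93)), -258)), -1)), 180799) = Add(Mul(-131, Pow(Mul(97, Add(Mul(-190, 52), -258)), -1)), 180799) = Add(Mul(-131, Pow(Mul(97, Add(-9880, -258)), -1)), 180799) = Add(Mul(-131, Pow(Mul(97, -10138), -1)), 180799) = Add(Mul(-131, Pow(-983386, -1)), 180799) = Add(Mul(-131, Rational(-1, 983386)), 180799) = Add(Rational(131, 983386), 180799) = Rational(177795205545, 983386)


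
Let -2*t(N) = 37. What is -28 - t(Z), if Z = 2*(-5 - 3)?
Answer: -19/2 ≈ -9.5000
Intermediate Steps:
Z = -16 (Z = 2*(-8) = -16)
t(N) = -37/2 (t(N) = -1/2*37 = -37/2)
-28 - t(Z) = -28 - 1*(-37/2) = -28 + 37/2 = -19/2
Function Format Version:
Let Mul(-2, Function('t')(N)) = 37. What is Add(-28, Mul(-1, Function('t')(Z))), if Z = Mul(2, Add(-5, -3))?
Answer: Rational(-19, 2) ≈ -9.5000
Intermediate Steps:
Z = -16 (Z = Mul(2, -8) = -16)
Function('t')(N) = Rational(-37, 2) (Function('t')(N) = Mul(Rational(-1, 2), 37) = Rational(-37, 2))
Add(-28, Mul(-1, Function('t')(Z))) = Add(-28, Mul(-1, Rational(-37, 2))) = Add(-28, Rational(37, 2)) = Rational(-19, 2)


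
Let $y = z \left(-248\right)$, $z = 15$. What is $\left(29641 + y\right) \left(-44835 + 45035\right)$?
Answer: $5184200$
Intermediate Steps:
$y = -3720$ ($y = 15 \left(-248\right) = -3720$)
$\left(29641 + y\right) \left(-44835 + 45035\right) = \left(29641 - 3720\right) \left(-44835 + 45035\right) = 25921 \cdot 200 = 5184200$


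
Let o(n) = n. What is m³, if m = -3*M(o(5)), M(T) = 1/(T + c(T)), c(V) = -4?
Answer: -27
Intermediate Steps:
M(T) = 1/(-4 + T) (M(T) = 1/(T - 4) = 1/(-4 + T))
m = -3 (m = -3/(-4 + 5) = -3/1 = -3*1 = -3)
m³ = (-3)³ = -27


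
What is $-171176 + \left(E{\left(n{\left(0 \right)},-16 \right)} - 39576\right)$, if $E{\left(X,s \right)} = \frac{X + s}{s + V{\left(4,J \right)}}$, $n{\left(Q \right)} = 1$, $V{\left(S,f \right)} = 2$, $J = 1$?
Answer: $- \frac{2950513}{14} \approx -2.1075 \cdot 10^{5}$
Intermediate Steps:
$E{\left(X,s \right)} = \frac{X + s}{2 + s}$ ($E{\left(X,s \right)} = \frac{X + s}{s + 2} = \frac{X + s}{2 + s}$)
$-171176 + \left(E{\left(n{\left(0 \right)},-16 \right)} - 39576\right) = -171176 - \left(39576 - \frac{1 - 16}{2 - 16}\right) = -171176 - \left(39576 - \frac{1}{-14} \left(-15\right)\right) = -171176 - \frac{554049}{14} = - \frac{2950513}{14}$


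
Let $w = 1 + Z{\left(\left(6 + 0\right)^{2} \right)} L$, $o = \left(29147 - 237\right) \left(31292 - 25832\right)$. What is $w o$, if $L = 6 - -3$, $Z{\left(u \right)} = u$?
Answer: $51300795000$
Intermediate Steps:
$L = 9$ ($L = 6 + 3 = 9$)
$o = 157848600$ ($o = 28910 \cdot 5460 = 157848600$)
$w = 325$ ($w = 1 + \left(6 + 0\right)^{2} \cdot 9 = 1 + 6^{2} \cdot 9 = 1 + 36 \cdot 9 = 1 + 324 = 325$)
$w o = 325 \cdot 157848600 = 51300795000$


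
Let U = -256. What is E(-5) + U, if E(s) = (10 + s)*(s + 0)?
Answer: -281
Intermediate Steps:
E(s) = s*(10 + s) (E(s) = (10 + s)*s = s*(10 + s))
E(-5) + U = -5*(10 - 5) - 256 = -5*5 - 256 = -25 - 256 = -281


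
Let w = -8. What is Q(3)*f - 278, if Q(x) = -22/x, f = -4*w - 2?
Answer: -498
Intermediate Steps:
f = 30 (f = -4*(-8) - 2 = 32 - 2 = 30)
Q(3)*f - 278 = -22/3*30 - 278 = -220 - 278 = -498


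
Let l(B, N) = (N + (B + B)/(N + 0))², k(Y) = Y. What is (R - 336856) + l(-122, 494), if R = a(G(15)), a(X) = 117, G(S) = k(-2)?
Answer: -5685474835/61009 ≈ -93191.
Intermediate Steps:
G(S) = -2
l(B, N) = (N + 2*B/N)² (l(B, N) = (N + (2*B)/N)² = (N + 2*B/N)²)
R = 117
(R - 336856) + l(-122, 494) = (117 - 336856) + (494² + 2*(-122))²/494² = -336739 + (244036 - 244)²/244036 = -336739 + (1/244036)*243792² = -336739 + (1/244036)*59434539264 = -336739 + 14858634816/61009 = -5685474835/61009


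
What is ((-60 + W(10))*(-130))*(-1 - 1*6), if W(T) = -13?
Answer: -66430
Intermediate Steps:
((-60 + W(10))*(-130))*(-1 - 1*6) = ((-60 - 13)*(-130))*(-1 - 1*6) = (-73*(-130))*(-1 - 6) = 9490*(-7) = -66430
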